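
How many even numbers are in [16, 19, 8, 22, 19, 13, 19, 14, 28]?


Check each element:
  16 is even
  19 is odd
  8 is even
  22 is even
  19 is odd
  13 is odd
  19 is odd
  14 is even
  28 is even
Evens: [16, 8, 22, 14, 28]
Count of evens = 5
Final answer: 5


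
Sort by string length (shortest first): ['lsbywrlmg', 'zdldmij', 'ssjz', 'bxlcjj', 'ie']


Compute lengths:
  'lsbywrlmg' has length 9
  'zdldmij' has length 7
  'ssjz' has length 4
  'bxlcjj' has length 6
  'ie' has length 2
Lengths in increasing order: 2 < 4 < 6 < 7 < 9
Listing the words in that order gives the answer.
Final answer: ['ie', 'ssjz', 'bxlcjj', 'zdldmij', 'lsbywrlmg']


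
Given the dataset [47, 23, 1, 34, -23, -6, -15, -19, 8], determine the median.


First, sort the list: [-23, -19, -15, -6, 1, 8, 23, 34, 47]
The list has 9 elements (odd count).
The middle index is 4 (0-based), and the element there is 1.
Final answer: 1


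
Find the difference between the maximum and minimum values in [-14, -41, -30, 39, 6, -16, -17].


Maximum value: 39
Minimum value: -41
Range = 39 - (-41) = 80
Final answer: 80


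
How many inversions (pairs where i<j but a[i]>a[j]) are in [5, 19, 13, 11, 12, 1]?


For each element, count the later elements that are smaller than it:
  5 (index 0): smaller elements after it = [1] -> 1
  19 (index 1): smaller elements after it = [13, 11, 12, 1] -> 4
  13 (index 2): smaller elements after it = [11, 12, 1] -> 3
  11 (index 3): smaller elements after it = [1] -> 1
  12 (index 4): smaller elements after it = [1] -> 1
Total inversions = 1 + 4 + 3 + 1 + 1 = 10
Final answer: 10


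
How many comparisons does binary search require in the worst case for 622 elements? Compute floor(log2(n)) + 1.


Binary search halves the search space each step.
Maximum comparisons = floor(log2(622)) + 1
log2(622) = 9.2808
floor(log2(622)) = 9, so 9 + 1 = 10
Final answer: 10


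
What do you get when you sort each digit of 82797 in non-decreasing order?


The number 82797 has digits: 8, 2, 7, 9, 7
Sorted: 2, 7, 7, 8, 9
Joining the sorted digits gives the result.
Final answer: 27789


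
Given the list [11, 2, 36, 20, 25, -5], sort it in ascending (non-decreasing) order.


Original list: [11, 2, 36, 20, 25, -5]
Repeatedly take the smallest remaining element:
  Remaining [11, 2, 36, 20, 25, -5] -> smallest is -5
  Remaining [11, 2, 36, 20, 25] -> smallest is 2
  Remaining [11, 36, 20, 25] -> smallest is 11
  Remaining [36, 20, 25] -> smallest is 20
  Remaining [36, 25] -> smallest is 25
  Remaining [36] -> smallest is 36
Collecting the picks in order gives the sorted list.
Final answer: [-5, 2, 11, 20, 25, 36]


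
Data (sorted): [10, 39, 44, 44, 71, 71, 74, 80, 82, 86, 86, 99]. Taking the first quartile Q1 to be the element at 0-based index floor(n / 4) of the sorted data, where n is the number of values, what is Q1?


The list has n = 12 elements.
Q1 index = floor(12 / 4) = floor(3) = 3
Counting from index 0 in the sorted data, the element at index 3 is 44.
Final answer: 44


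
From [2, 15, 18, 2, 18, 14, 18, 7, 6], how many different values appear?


List all unique values:
Distinct values: [2, 6, 7, 14, 15, 18]
Count = 6
Final answer: 6


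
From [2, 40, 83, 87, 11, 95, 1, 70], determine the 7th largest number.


Sort descending: [95, 87, 83, 70, 40, 11, 2, 1]
The 7th element (1-indexed) is at index 6.
Value = 2
Final answer: 2


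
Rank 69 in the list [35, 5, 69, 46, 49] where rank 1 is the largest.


Sort descending: [69, 49, 46, 35, 5]
Find 69 in the sorted list.
69 is at position 1.
Final answer: 1


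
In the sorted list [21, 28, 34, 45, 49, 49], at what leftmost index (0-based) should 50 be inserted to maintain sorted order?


List is sorted: [21, 28, 34, 45, 49, 49]
We need the leftmost position where 50 can be inserted, i.e. the first index whose element is >= 50 (or the end of the list if none is).
Binary search with low=0, high=6 (0-based indices):
  low=0, high=6, mid=3: a[3]=45 < 50, so low = 4
  low=4, high=6, mid=5: a[5]=49 < 50, so low = 6
Now low = high = 6, so the insertion index is 6.
Final answer: 6


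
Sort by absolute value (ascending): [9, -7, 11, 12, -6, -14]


Compute absolute values:
  |9| = 9
  |-7| = 7
  |11| = 11
  |12| = 12
  |-6| = 6
  |-14| = 14
Absolute values in increasing order: 6 < 7 < 9 < 11 < 12 < 14
Listing the original numbers in that order gives the answer.
Final answer: [-6, -7, 9, 11, 12, -14]


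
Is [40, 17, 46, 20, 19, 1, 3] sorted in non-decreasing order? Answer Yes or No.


Check consecutive pairs:
  40 <= 17? False
  17 <= 46? True
  46 <= 20? False
  20 <= 19? False
  19 <= 1? False
  1 <= 3? True
4 consecutive pair(s) are out of order, so the list is not sorted.
Final answer: No


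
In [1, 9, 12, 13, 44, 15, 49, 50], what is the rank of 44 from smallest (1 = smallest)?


Sort ascending: [1, 9, 12, 13, 15, 44, 49, 50]
Find 44 in the sorted list.
44 is at position 6 (1-indexed).
Final answer: 6


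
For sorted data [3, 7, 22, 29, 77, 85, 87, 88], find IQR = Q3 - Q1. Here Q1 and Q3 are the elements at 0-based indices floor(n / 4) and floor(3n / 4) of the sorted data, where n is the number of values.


The data has n = 8 elements.
Q1 index = floor(8 / 4) = floor(2) = 2; Q3 index = floor(3 * 8 / 4) = floor(6) = 6
Q1 = element at index 2 = 22
Q3 = element at index 6 = 87
IQR = 87 - 22 = 65
Final answer: 65


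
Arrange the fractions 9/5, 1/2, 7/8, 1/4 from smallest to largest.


Convert to decimal for comparison:
  9/5 = 1.8
  1/2 = 0.5
  7/8 = 0.875
  1/4 = 0.25
Decimals in increasing order: 0.25 < 0.5 < 0.875 < 1.8
Writing each back as its fraction gives the sorted order.
Final answer: 1/4, 1/2, 7/8, 9/5


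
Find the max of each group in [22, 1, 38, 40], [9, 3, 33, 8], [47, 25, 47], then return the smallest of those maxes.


Find max of each group:
  Group 1: [22, 1, 38, 40] -> max = 40
  Group 2: [9, 3, 33, 8] -> max = 33
  Group 3: [47, 25, 47] -> max = 47
Maxes: [40, 33, 47]
Minimum of maxes = 33
Final answer: 33


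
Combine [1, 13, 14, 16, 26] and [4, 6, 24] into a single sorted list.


List A: [1, 13, 14, 16, 26]
List B: [4, 6, 24]
Repeatedly compare the front elements and take the smaller:
  1 vs 4 -> take 1
  13 vs 4 -> take 4
  13 vs 6 -> take 6
  13 vs 24 -> take 13
  14 vs 24 -> take 14
  16 vs 24 -> take 16
  26 vs 24 -> take 24
  B is exhausted; append the rest of A: [26]
Final answer: [1, 4, 6, 13, 14, 16, 24, 26]


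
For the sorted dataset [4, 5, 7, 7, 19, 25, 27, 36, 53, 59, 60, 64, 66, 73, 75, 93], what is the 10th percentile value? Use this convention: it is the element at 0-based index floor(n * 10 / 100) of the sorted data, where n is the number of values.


The dataset has n = 16 elements.
Index = floor(16 * 10 / 100) = floor(160 / 100) = floor(1.6) = 1
Counting from index 0 in the sorted data, the element at index 1 is 5.
Final answer: 5


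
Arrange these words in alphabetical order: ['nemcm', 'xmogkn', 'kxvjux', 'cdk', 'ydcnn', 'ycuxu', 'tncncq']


Compare strings character by character (the first differing letter decides):
  'cdk' < 'kxvjux' since 'c' < 'k' at position 1
  'kxvjux' < 'nemcm' since 'k' < 'n' at position 1
  'nemcm' < 'tncncq' since 'n' < 't' at position 1
  'tncncq' < 'xmogkn' since 't' < 'x' at position 1
  'xmogkn' < 'ycuxu' since 'x' < 'y' at position 1
  'ycuxu' < 'ydcnn' since 'c' < 'd' at position 2
Chaining these comparisons gives the alphabetical order.
Final answer: ['cdk', 'kxvjux', 'nemcm', 'tncncq', 'xmogkn', 'ycuxu', 'ydcnn']


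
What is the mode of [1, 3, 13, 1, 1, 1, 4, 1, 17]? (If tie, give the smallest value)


Count the frequency of each value:
  1 appears 5 time(s)
  3 appears 1 time(s)
  4 appears 1 time(s)
  13 appears 1 time(s)
  17 appears 1 time(s)
Maximum frequency is 5.
Only 1 reaches that frequency, so it is the mode.
Final answer: 1


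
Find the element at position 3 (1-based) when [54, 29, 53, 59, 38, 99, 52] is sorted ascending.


Sort ascending: [29, 38, 52, 53, 54, 59, 99]
The 3rd element (1-indexed) is at index 2.
Value = 52
Final answer: 52


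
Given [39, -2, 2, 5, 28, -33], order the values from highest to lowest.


Original list: [39, -2, 2, 5, 28, -33]
Repeatedly take the largest remaining element:
  Remaining [39, -2, 2, 5, 28, -33] -> largest is 39
  Remaining [-2, 2, 5, 28, -33] -> largest is 28
  Remaining [-2, 2, 5, -33] -> largest is 5
  Remaining [-2, 2, -33] -> largest is 2
  Remaining [-2, -33] -> largest is -2
  Remaining [-33] -> largest is -33
Collecting the picks in order gives the descending list.
Final answer: [39, 28, 5, 2, -2, -33]


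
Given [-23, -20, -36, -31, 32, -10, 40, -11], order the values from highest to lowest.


Original list: [-23, -20, -36, -31, 32, -10, 40, -11]
Repeatedly take the largest remaining element:
  Remaining [-23, -20, -36, -31, 32, -10, 40, -11] -> largest is 40
  Remaining [-23, -20, -36, -31, 32, -10, -11] -> largest is 32
  Remaining [-23, -20, -36, -31, -10, -11] -> largest is -10
  Remaining [-23, -20, -36, -31, -11] -> largest is -11
  Remaining [-23, -20, -36, -31] -> largest is -20
  Remaining [-23, -36, -31] -> largest is -23
  Remaining [-36, -31] -> largest is -31
  Remaining [-36] -> largest is -36
Collecting the picks in order gives the descending list.
Final answer: [40, 32, -10, -11, -20, -23, -31, -36]


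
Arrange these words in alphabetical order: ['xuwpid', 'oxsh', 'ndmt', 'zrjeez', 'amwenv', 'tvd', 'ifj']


Compare strings character by character (the first differing letter decides):
  'amwenv' < 'ifj' since 'a' < 'i' at position 1
  'ifj' < 'ndmt' since 'i' < 'n' at position 1
  'ndmt' < 'oxsh' since 'n' < 'o' at position 1
  'oxsh' < 'tvd' since 'o' < 't' at position 1
  'tvd' < 'xuwpid' since 't' < 'x' at position 1
  'xuwpid' < 'zrjeez' since 'x' < 'z' at position 1
Chaining these comparisons gives the alphabetical order.
Final answer: ['amwenv', 'ifj', 'ndmt', 'oxsh', 'tvd', 'xuwpid', 'zrjeez']


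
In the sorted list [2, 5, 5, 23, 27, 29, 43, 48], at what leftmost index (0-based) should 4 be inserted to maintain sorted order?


List is sorted: [2, 5, 5, 23, 27, 29, 43, 48]
We need the leftmost position where 4 can be inserted, i.e. the first index whose element is >= 4 (or the end of the list if none is).
Binary search with low=0, high=8 (0-based indices):
  low=0, high=8, mid=4: a[4]=27 >= 4, so high = 4
  low=0, high=4, mid=2: a[2]=5 >= 4, so high = 2
  low=0, high=2, mid=1: a[1]=5 >= 4, so high = 1
  low=0, high=1, mid=0: a[0]=2 < 4, so low = 1
Now low = high = 1, so the insertion index is 1.
Final answer: 1


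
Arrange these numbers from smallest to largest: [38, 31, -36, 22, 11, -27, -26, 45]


Original list: [38, 31, -36, 22, 11, -27, -26, 45]
Repeatedly take the smallest remaining element:
  Remaining [38, 31, -36, 22, 11, -27, -26, 45] -> smallest is -36
  Remaining [38, 31, 22, 11, -27, -26, 45] -> smallest is -27
  Remaining [38, 31, 22, 11, -26, 45] -> smallest is -26
  Remaining [38, 31, 22, 11, 45] -> smallest is 11
  Remaining [38, 31, 22, 45] -> smallest is 22
  Remaining [38, 31, 45] -> smallest is 31
  Remaining [38, 45] -> smallest is 38
  Remaining [45] -> smallest is 45
Collecting the picks in order gives the sorted list.
Final answer: [-36, -27, -26, 11, 22, 31, 38, 45]


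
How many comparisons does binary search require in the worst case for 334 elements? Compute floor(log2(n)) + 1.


Binary search halves the search space each step.
Maximum comparisons = floor(log2(334)) + 1
log2(334) = 8.3837
floor(log2(334)) = 8, so 8 + 1 = 9
Final answer: 9


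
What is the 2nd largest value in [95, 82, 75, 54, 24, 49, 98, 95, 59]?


Sort descending: [98, 95, 95, 82, 75, 59, 54, 49, 24]
The 2nd element (1-indexed) is at index 1.
Value = 95
Final answer: 95


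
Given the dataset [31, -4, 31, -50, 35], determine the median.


First, sort the list: [-50, -4, 31, 31, 35]
The list has 5 elements (odd count).
The middle index is 2 (0-based), and the element there is 31.
Final answer: 31


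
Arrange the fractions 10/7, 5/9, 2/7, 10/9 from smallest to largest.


Convert to decimal for comparison:
  10/7 = 1.4286
  5/9 = 0.5556
  2/7 = 0.2857
  10/9 = 1.1111
Decimals in increasing order: 0.2857 < 0.5556 < 1.1111 < 1.4286
Writing each back as its fraction gives the sorted order.
Final answer: 2/7, 5/9, 10/9, 10/7


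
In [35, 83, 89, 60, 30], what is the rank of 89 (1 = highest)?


Sort descending: [89, 83, 60, 35, 30]
Find 89 in the sorted list.
89 is at position 1.
Final answer: 1


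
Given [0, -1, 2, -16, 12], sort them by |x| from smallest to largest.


Compute absolute values:
  |0| = 0
  |-1| = 1
  |2| = 2
  |-16| = 16
  |12| = 12
Absolute values in increasing order: 0 < 1 < 2 < 12 < 16
Listing the original numbers in that order gives the answer.
Final answer: [0, -1, 2, 12, -16]


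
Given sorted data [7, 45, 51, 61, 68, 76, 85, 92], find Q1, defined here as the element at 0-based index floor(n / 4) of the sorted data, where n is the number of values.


The list has n = 8 elements.
Q1 index = floor(8 / 4) = floor(2) = 2
Counting from index 0 in the sorted data, the element at index 2 is 51.
Final answer: 51


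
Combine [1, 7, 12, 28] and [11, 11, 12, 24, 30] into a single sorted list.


List A: [1, 7, 12, 28]
List B: [11, 11, 12, 24, 30]
Repeatedly compare the front elements and take the smaller:
  1 vs 11 -> take 1
  7 vs 11 -> take 7
  12 vs 11 -> take 11
  12 vs 11 -> take 11
  12 vs 12 -> take 12
  28 vs 12 -> take 12
  28 vs 24 -> take 24
  28 vs 30 -> take 28
  A is exhausted; append the rest of B: [30]
Final answer: [1, 7, 11, 11, 12, 12, 24, 28, 30]


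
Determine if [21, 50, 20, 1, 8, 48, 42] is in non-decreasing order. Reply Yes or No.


Check consecutive pairs:
  21 <= 50? True
  50 <= 20? False
  20 <= 1? False
  1 <= 8? True
  8 <= 48? True
  48 <= 42? False
3 consecutive pair(s) are out of order, so the list is not sorted.
Final answer: No


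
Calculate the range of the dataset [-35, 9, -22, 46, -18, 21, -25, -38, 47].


Maximum value: 47
Minimum value: -38
Range = 47 - (-38) = 85
Final answer: 85


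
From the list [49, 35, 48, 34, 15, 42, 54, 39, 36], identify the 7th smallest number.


Sort ascending: [15, 34, 35, 36, 39, 42, 48, 49, 54]
The 7th element (1-indexed) is at index 6.
Value = 48
Final answer: 48


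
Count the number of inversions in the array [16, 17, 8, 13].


For each element, count the later elements that are smaller than it:
  16 (index 0): smaller elements after it = [8, 13] -> 2
  17 (index 1): smaller elements after it = [8, 13] -> 2
  8 (index 2): smaller elements after it = [] -> 0
Total inversions = 2 + 2 + 0 = 4
Final answer: 4


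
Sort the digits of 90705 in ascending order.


The number 90705 has digits: 9, 0, 7, 0, 5
Sorted: 0, 0, 5, 7, 9
Joining the sorted digits gives the result.
Final answer: 00579


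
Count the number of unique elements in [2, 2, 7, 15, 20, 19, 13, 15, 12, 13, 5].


List all unique values:
Distinct values: [2, 5, 7, 12, 13, 15, 19, 20]
Count = 8
Final answer: 8


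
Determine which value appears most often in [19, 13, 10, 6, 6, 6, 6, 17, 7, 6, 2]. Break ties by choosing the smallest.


Count the frequency of each value:
  2 appears 1 time(s)
  6 appears 5 time(s)
  7 appears 1 time(s)
  10 appears 1 time(s)
  13 appears 1 time(s)
  17 appears 1 time(s)
  19 appears 1 time(s)
Maximum frequency is 5.
Only 6 reaches that frequency, so it is the mode.
Final answer: 6


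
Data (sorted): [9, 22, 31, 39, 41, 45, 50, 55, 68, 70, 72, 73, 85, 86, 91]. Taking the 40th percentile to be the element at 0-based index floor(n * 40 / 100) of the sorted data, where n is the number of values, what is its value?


The dataset has n = 15 elements.
Index = floor(15 * 40 / 100) = floor(600 / 100) = floor(6) = 6
Counting from index 0 in the sorted data, the element at index 6 is 50.
Final answer: 50


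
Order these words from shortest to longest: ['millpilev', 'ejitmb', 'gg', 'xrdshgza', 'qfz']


Compute lengths:
  'millpilev' has length 9
  'ejitmb' has length 6
  'gg' has length 2
  'xrdshgza' has length 8
  'qfz' has length 3
Lengths in increasing order: 2 < 3 < 6 < 8 < 9
Listing the words in that order gives the answer.
Final answer: ['gg', 'qfz', 'ejitmb', 'xrdshgza', 'millpilev']


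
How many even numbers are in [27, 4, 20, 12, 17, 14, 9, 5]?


Check each element:
  27 is odd
  4 is even
  20 is even
  12 is even
  17 is odd
  14 is even
  9 is odd
  5 is odd
Evens: [4, 20, 12, 14]
Count of evens = 4
Final answer: 4


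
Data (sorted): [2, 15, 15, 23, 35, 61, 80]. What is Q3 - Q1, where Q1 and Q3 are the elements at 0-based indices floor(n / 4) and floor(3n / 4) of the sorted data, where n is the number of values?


The data has n = 7 elements.
Q1 index = floor(7 / 4) = floor(1.75) = 1; Q3 index = floor(3 * 7 / 4) = floor(5.25) = 5
Q1 = element at index 1 = 15
Q3 = element at index 5 = 61
IQR = 61 - 15 = 46
Final answer: 46


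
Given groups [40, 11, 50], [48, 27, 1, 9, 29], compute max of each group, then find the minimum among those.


Find max of each group:
  Group 1: [40, 11, 50] -> max = 50
  Group 2: [48, 27, 1, 9, 29] -> max = 48
Maxes: [50, 48]
Minimum of maxes = 48
Final answer: 48


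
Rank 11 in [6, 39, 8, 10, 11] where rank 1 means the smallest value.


Sort ascending: [6, 8, 10, 11, 39]
Find 11 in the sorted list.
11 is at position 4 (1-indexed).
Final answer: 4


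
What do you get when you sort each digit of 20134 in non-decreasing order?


The number 20134 has digits: 2, 0, 1, 3, 4
Sorted: 0, 1, 2, 3, 4
Joining the sorted digits gives the result.
Final answer: 01234


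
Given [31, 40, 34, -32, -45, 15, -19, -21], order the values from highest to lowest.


Original list: [31, 40, 34, -32, -45, 15, -19, -21]
Repeatedly take the largest remaining element:
  Remaining [31, 40, 34, -32, -45, 15, -19, -21] -> largest is 40
  Remaining [31, 34, -32, -45, 15, -19, -21] -> largest is 34
  Remaining [31, -32, -45, 15, -19, -21] -> largest is 31
  Remaining [-32, -45, 15, -19, -21] -> largest is 15
  Remaining [-32, -45, -19, -21] -> largest is -19
  Remaining [-32, -45, -21] -> largest is -21
  Remaining [-32, -45] -> largest is -32
  Remaining [-45] -> largest is -45
Collecting the picks in order gives the descending list.
Final answer: [40, 34, 31, 15, -19, -21, -32, -45]


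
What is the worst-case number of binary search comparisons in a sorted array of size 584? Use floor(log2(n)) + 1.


Binary search halves the search space each step.
Maximum comparisons = floor(log2(584)) + 1
log2(584) = 9.1898
floor(log2(584)) = 9, so 9 + 1 = 10
Final answer: 10


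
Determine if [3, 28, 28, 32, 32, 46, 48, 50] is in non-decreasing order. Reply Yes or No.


Check consecutive pairs:
  3 <= 28? True
  28 <= 28? True
  28 <= 32? True
  32 <= 32? True
  32 <= 46? True
  46 <= 48? True
  48 <= 50? True
Every consecutive pair is in order, so the list is non-decreasing.
Final answer: Yes


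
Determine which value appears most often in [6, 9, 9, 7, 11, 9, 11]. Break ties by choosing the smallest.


Count the frequency of each value:
  6 appears 1 time(s)
  7 appears 1 time(s)
  9 appears 3 time(s)
  11 appears 2 time(s)
Maximum frequency is 3.
Only 9 reaches that frequency, so it is the mode.
Final answer: 9


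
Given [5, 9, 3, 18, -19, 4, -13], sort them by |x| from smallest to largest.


Compute absolute values:
  |5| = 5
  |9| = 9
  |3| = 3
  |18| = 18
  |-19| = 19
  |4| = 4
  |-13| = 13
Absolute values in increasing order: 3 < 4 < 5 < 9 < 13 < 18 < 19
Listing the original numbers in that order gives the answer.
Final answer: [3, 4, 5, 9, -13, 18, -19]


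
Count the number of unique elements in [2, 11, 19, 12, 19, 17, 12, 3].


List all unique values:
Distinct values: [2, 3, 11, 12, 17, 19]
Count = 6
Final answer: 6


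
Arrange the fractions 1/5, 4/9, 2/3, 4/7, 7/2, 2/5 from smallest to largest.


Convert to decimal for comparison:
  1/5 = 0.2
  4/9 = 0.4444
  2/3 = 0.6667
  4/7 = 0.5714
  7/2 = 3.5
  2/5 = 0.4
Decimals in increasing order: 0.2 < 0.4 < 0.4444 < 0.5714 < 0.6667 < 3.5
Writing each back as its fraction gives the sorted order.
Final answer: 1/5, 2/5, 4/9, 4/7, 2/3, 7/2


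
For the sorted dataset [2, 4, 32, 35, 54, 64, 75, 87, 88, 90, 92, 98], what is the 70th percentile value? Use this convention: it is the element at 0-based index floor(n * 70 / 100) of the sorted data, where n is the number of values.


The dataset has n = 12 elements.
Index = floor(12 * 70 / 100) = floor(840 / 100) = floor(8.4) = 8
Counting from index 0 in the sorted data, the element at index 8 is 88.
Final answer: 88


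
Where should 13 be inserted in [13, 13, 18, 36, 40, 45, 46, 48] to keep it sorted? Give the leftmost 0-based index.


List is sorted: [13, 13, 18, 36, 40, 45, 46, 48]
We need the leftmost position where 13 can be inserted, i.e. the first index whose element is >= 13 (or the end of the list if none is).
Binary search with low=0, high=8 (0-based indices):
  low=0, high=8, mid=4: a[4]=40 >= 13, so high = 4
  low=0, high=4, mid=2: a[2]=18 >= 13, so high = 2
  low=0, high=2, mid=1: a[1]=13 >= 13, so high = 1
  low=0, high=1, mid=0: a[0]=13 >= 13, so high = 0
Now low = high = 0, so the insertion index is 0.
Final answer: 0


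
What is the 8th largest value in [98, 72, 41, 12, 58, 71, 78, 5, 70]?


Sort descending: [98, 78, 72, 71, 70, 58, 41, 12, 5]
The 8th element (1-indexed) is at index 7.
Value = 12
Final answer: 12


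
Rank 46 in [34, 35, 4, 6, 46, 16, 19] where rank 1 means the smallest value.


Sort ascending: [4, 6, 16, 19, 34, 35, 46]
Find 46 in the sorted list.
46 is at position 7 (1-indexed).
Final answer: 7


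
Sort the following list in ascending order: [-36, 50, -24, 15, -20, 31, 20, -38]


Original list: [-36, 50, -24, 15, -20, 31, 20, -38]
Repeatedly take the smallest remaining element:
  Remaining [-36, 50, -24, 15, -20, 31, 20, -38] -> smallest is -38
  Remaining [-36, 50, -24, 15, -20, 31, 20] -> smallest is -36
  Remaining [50, -24, 15, -20, 31, 20] -> smallest is -24
  Remaining [50, 15, -20, 31, 20] -> smallest is -20
  Remaining [50, 15, 31, 20] -> smallest is 15
  Remaining [50, 31, 20] -> smallest is 20
  Remaining [50, 31] -> smallest is 31
  Remaining [50] -> smallest is 50
Collecting the picks in order gives the sorted list.
Final answer: [-38, -36, -24, -20, 15, 20, 31, 50]


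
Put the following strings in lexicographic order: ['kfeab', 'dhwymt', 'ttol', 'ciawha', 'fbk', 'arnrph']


Compare strings character by character (the first differing letter decides):
  'arnrph' < 'ciawha' since 'a' < 'c' at position 1
  'ciawha' < 'dhwymt' since 'c' < 'd' at position 1
  'dhwymt' < 'fbk' since 'd' < 'f' at position 1
  'fbk' < 'kfeab' since 'f' < 'k' at position 1
  'kfeab' < 'ttol' since 'k' < 't' at position 1
Chaining these comparisons gives the alphabetical order.
Final answer: ['arnrph', 'ciawha', 'dhwymt', 'fbk', 'kfeab', 'ttol']


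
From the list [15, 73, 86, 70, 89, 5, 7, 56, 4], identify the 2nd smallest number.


Sort ascending: [4, 5, 7, 15, 56, 70, 73, 86, 89]
The 2nd element (1-indexed) is at index 1.
Value = 5
Final answer: 5


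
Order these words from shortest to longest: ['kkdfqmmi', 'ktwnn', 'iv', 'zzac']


Compute lengths:
  'kkdfqmmi' has length 8
  'ktwnn' has length 5
  'iv' has length 2
  'zzac' has length 4
Lengths in increasing order: 2 < 4 < 5 < 8
Listing the words in that order gives the answer.
Final answer: ['iv', 'zzac', 'ktwnn', 'kkdfqmmi']


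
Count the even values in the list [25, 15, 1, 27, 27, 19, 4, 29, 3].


Check each element:
  25 is odd
  15 is odd
  1 is odd
  27 is odd
  27 is odd
  19 is odd
  4 is even
  29 is odd
  3 is odd
Evens: [4]
Count of evens = 1
Final answer: 1


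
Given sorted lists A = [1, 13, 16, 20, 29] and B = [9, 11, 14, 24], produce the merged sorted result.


List A: [1, 13, 16, 20, 29]
List B: [9, 11, 14, 24]
Repeatedly compare the front elements and take the smaller:
  1 vs 9 -> take 1
  13 vs 9 -> take 9
  13 vs 11 -> take 11
  13 vs 14 -> take 13
  16 vs 14 -> take 14
  16 vs 24 -> take 16
  20 vs 24 -> take 20
  29 vs 24 -> take 24
  B is exhausted; append the rest of A: [29]
Final answer: [1, 9, 11, 13, 14, 16, 20, 24, 29]


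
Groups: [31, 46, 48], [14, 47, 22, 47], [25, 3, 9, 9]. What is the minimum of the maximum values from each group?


Find max of each group:
  Group 1: [31, 46, 48] -> max = 48
  Group 2: [14, 47, 22, 47] -> max = 47
  Group 3: [25, 3, 9, 9] -> max = 25
Maxes: [48, 47, 25]
Minimum of maxes = 25
Final answer: 25


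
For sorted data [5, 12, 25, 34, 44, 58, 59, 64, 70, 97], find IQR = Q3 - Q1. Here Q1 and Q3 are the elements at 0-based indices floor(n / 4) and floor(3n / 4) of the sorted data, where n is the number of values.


The data has n = 10 elements.
Q1 index = floor(10 / 4) = floor(2.5) = 2; Q3 index = floor(3 * 10 / 4) = floor(7.5) = 7
Q1 = element at index 2 = 25
Q3 = element at index 7 = 64
IQR = 64 - 25 = 39
Final answer: 39


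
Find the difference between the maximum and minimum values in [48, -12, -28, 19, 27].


Maximum value: 48
Minimum value: -28
Range = 48 - (-28) = 76
Final answer: 76


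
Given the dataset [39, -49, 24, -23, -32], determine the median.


First, sort the list: [-49, -32, -23, 24, 39]
The list has 5 elements (odd count).
The middle index is 2 (0-based), and the element there is -23.
Final answer: -23


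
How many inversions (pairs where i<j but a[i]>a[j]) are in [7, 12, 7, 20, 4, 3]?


For each element, count the later elements that are smaller than it:
  7 (index 0): smaller elements after it = [4, 3] -> 2
  12 (index 1): smaller elements after it = [7, 4, 3] -> 3
  7 (index 2): smaller elements after it = [4, 3] -> 2
  20 (index 3): smaller elements after it = [4, 3] -> 2
  4 (index 4): smaller elements after it = [3] -> 1
Total inversions = 2 + 3 + 2 + 2 + 1 = 10
Final answer: 10


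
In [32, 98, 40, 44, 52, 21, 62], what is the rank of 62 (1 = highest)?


Sort descending: [98, 62, 52, 44, 40, 32, 21]
Find 62 in the sorted list.
62 is at position 2.
Final answer: 2


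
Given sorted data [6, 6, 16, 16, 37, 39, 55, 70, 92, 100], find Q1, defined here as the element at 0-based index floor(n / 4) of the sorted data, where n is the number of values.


The list has n = 10 elements.
Q1 index = floor(10 / 4) = floor(2.5) = 2
Counting from index 0 in the sorted data, the element at index 2 is 16.
Final answer: 16


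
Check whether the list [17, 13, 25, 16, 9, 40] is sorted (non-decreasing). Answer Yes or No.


Check consecutive pairs:
  17 <= 13? False
  13 <= 25? True
  25 <= 16? False
  16 <= 9? False
  9 <= 40? True
3 consecutive pair(s) are out of order, so the list is not sorted.
Final answer: No


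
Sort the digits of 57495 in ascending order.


The number 57495 has digits: 5, 7, 4, 9, 5
Sorted: 4, 5, 5, 7, 9
Joining the sorted digits gives the result.
Final answer: 45579


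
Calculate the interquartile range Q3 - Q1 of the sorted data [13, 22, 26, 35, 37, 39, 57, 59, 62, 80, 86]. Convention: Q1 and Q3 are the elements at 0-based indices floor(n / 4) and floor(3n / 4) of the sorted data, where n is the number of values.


The data has n = 11 elements.
Q1 index = floor(11 / 4) = floor(2.75) = 2; Q3 index = floor(3 * 11 / 4) = floor(8.25) = 8
Q1 = element at index 2 = 26
Q3 = element at index 8 = 62
IQR = 62 - 26 = 36
Final answer: 36


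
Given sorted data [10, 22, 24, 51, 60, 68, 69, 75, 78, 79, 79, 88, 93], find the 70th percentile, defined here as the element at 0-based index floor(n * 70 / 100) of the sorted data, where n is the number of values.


The dataset has n = 13 elements.
Index = floor(13 * 70 / 100) = floor(910 / 100) = floor(9.1) = 9
Counting from index 0 in the sorted data, the element at index 9 is 79.
Final answer: 79


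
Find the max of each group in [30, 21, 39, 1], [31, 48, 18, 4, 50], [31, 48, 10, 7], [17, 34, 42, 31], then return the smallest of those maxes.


Find max of each group:
  Group 1: [30, 21, 39, 1] -> max = 39
  Group 2: [31, 48, 18, 4, 50] -> max = 50
  Group 3: [31, 48, 10, 7] -> max = 48
  Group 4: [17, 34, 42, 31] -> max = 42
Maxes: [39, 50, 48, 42]
Minimum of maxes = 39
Final answer: 39


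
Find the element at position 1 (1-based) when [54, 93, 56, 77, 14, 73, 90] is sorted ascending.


Sort ascending: [14, 54, 56, 73, 77, 90, 93]
The 1st element (1-indexed) is at index 0.
Value = 14
Final answer: 14


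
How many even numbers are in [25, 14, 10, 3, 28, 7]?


Check each element:
  25 is odd
  14 is even
  10 is even
  3 is odd
  28 is even
  7 is odd
Evens: [14, 10, 28]
Count of evens = 3
Final answer: 3


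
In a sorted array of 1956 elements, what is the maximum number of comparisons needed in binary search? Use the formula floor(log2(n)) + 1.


Binary search halves the search space each step.
Maximum comparisons = floor(log2(1956)) + 1
log2(1956) = 10.9337
floor(log2(1956)) = 10, so 10 + 1 = 11
Final answer: 11


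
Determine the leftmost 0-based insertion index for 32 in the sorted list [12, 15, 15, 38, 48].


List is sorted: [12, 15, 15, 38, 48]
We need the leftmost position where 32 can be inserted, i.e. the first index whose element is >= 32 (or the end of the list if none is).
Binary search with low=0, high=5 (0-based indices):
  low=0, high=5, mid=2: a[2]=15 < 32, so low = 3
  low=3, high=5, mid=4: a[4]=48 >= 32, so high = 4
  low=3, high=4, mid=3: a[3]=38 >= 32, so high = 3
Now low = high = 3, so the insertion index is 3.
Final answer: 3


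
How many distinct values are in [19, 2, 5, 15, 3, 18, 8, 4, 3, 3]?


List all unique values:
Distinct values: [2, 3, 4, 5, 8, 15, 18, 19]
Count = 8
Final answer: 8


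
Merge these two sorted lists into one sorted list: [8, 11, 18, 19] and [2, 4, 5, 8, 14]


List A: [8, 11, 18, 19]
List B: [2, 4, 5, 8, 14]
Repeatedly compare the front elements and take the smaller:
  8 vs 2 -> take 2
  8 vs 4 -> take 4
  8 vs 5 -> take 5
  8 vs 8 -> take 8
  11 vs 8 -> take 8
  11 vs 14 -> take 11
  18 vs 14 -> take 14
  B is exhausted; append the rest of A: [18, 19]
Final answer: [2, 4, 5, 8, 8, 11, 14, 18, 19]


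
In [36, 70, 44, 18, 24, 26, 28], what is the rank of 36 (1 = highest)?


Sort descending: [70, 44, 36, 28, 26, 24, 18]
Find 36 in the sorted list.
36 is at position 3.
Final answer: 3


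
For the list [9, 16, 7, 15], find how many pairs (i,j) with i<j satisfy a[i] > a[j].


For each element, count the later elements that are smaller than it:
  9 (index 0): smaller elements after it = [7] -> 1
  16 (index 1): smaller elements after it = [7, 15] -> 2
  7 (index 2): smaller elements after it = [] -> 0
Total inversions = 1 + 2 + 0 = 3
Final answer: 3


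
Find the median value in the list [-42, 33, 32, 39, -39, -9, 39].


First, sort the list: [-42, -39, -9, 32, 33, 39, 39]
The list has 7 elements (odd count).
The middle index is 3 (0-based), and the element there is 32.
Final answer: 32


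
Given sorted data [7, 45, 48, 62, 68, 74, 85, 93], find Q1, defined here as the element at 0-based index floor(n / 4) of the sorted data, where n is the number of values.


The list has n = 8 elements.
Q1 index = floor(8 / 4) = floor(2) = 2
Counting from index 0 in the sorted data, the element at index 2 is 48.
Final answer: 48


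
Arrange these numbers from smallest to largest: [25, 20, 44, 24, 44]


Original list: [25, 20, 44, 24, 44]
Repeatedly take the smallest remaining element:
  Remaining [25, 20, 44, 24, 44] -> smallest is 20
  Remaining [25, 44, 24, 44] -> smallest is 24
  Remaining [25, 44, 44] -> smallest is 25
  Remaining [44, 44] -> smallest is 44
  Remaining [44] -> smallest is 44
Collecting the picks in order gives the sorted list.
Final answer: [20, 24, 25, 44, 44]


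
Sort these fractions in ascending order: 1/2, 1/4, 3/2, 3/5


Convert to decimal for comparison:
  1/2 = 0.5
  1/4 = 0.25
  3/2 = 1.5
  3/5 = 0.6
Decimals in increasing order: 0.25 < 0.5 < 0.6 < 1.5
Writing each back as its fraction gives the sorted order.
Final answer: 1/4, 1/2, 3/5, 3/2


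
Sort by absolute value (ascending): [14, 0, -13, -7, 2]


Compute absolute values:
  |14| = 14
  |0| = 0
  |-13| = 13
  |-7| = 7
  |2| = 2
Absolute values in increasing order: 0 < 2 < 7 < 13 < 14
Listing the original numbers in that order gives the answer.
Final answer: [0, 2, -7, -13, 14]


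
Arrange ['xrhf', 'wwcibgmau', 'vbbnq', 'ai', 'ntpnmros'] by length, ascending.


Compute lengths:
  'xrhf' has length 4
  'wwcibgmau' has length 9
  'vbbnq' has length 5
  'ai' has length 2
  'ntpnmros' has length 8
Lengths in increasing order: 2 < 4 < 5 < 8 < 9
Listing the words in that order gives the answer.
Final answer: ['ai', 'xrhf', 'vbbnq', 'ntpnmros', 'wwcibgmau']


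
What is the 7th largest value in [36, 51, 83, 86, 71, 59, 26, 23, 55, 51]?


Sort descending: [86, 83, 71, 59, 55, 51, 51, 36, 26, 23]
The 7th element (1-indexed) is at index 6.
Value = 51
Final answer: 51


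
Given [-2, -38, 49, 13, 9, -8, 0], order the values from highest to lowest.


Original list: [-2, -38, 49, 13, 9, -8, 0]
Repeatedly take the largest remaining element:
  Remaining [-2, -38, 49, 13, 9, -8, 0] -> largest is 49
  Remaining [-2, -38, 13, 9, -8, 0] -> largest is 13
  Remaining [-2, -38, 9, -8, 0] -> largest is 9
  Remaining [-2, -38, -8, 0] -> largest is 0
  Remaining [-2, -38, -8] -> largest is -2
  Remaining [-38, -8] -> largest is -8
  Remaining [-38] -> largest is -38
Collecting the picks in order gives the descending list.
Final answer: [49, 13, 9, 0, -2, -8, -38]


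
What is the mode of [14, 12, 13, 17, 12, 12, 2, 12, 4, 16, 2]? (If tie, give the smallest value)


Count the frequency of each value:
  2 appears 2 time(s)
  4 appears 1 time(s)
  12 appears 4 time(s)
  13 appears 1 time(s)
  14 appears 1 time(s)
  16 appears 1 time(s)
  17 appears 1 time(s)
Maximum frequency is 4.
Only 12 reaches that frequency, so it is the mode.
Final answer: 12


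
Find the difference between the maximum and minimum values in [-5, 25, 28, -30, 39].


Maximum value: 39
Minimum value: -30
Range = 39 - (-30) = 69
Final answer: 69


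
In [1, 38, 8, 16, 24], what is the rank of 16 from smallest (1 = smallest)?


Sort ascending: [1, 8, 16, 24, 38]
Find 16 in the sorted list.
16 is at position 3 (1-indexed).
Final answer: 3


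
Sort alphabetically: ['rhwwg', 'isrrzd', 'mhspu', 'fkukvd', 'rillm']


Compare strings character by character (the first differing letter decides):
  'fkukvd' < 'isrrzd' since 'f' < 'i' at position 1
  'isrrzd' < 'mhspu' since 'i' < 'm' at position 1
  'mhspu' < 'rhwwg' since 'm' < 'r' at position 1
  'rhwwg' < 'rillm' since 'h' < 'i' at position 2
Chaining these comparisons gives the alphabetical order.
Final answer: ['fkukvd', 'isrrzd', 'mhspu', 'rhwwg', 'rillm']


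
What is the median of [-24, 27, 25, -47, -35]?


First, sort the list: [-47, -35, -24, 25, 27]
The list has 5 elements (odd count).
The middle index is 2 (0-based), and the element there is -24.
Final answer: -24


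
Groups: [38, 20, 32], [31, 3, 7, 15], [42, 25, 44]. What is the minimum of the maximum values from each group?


Find max of each group:
  Group 1: [38, 20, 32] -> max = 38
  Group 2: [31, 3, 7, 15] -> max = 31
  Group 3: [42, 25, 44] -> max = 44
Maxes: [38, 31, 44]
Minimum of maxes = 31
Final answer: 31


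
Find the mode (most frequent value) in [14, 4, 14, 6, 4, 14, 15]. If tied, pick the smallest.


Count the frequency of each value:
  4 appears 2 time(s)
  6 appears 1 time(s)
  14 appears 3 time(s)
  15 appears 1 time(s)
Maximum frequency is 3.
Only 14 reaches that frequency, so it is the mode.
Final answer: 14


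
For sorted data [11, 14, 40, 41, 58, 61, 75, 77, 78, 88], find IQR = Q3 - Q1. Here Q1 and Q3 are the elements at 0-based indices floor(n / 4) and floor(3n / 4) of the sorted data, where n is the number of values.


The data has n = 10 elements.
Q1 index = floor(10 / 4) = floor(2.5) = 2; Q3 index = floor(3 * 10 / 4) = floor(7.5) = 7
Q1 = element at index 2 = 40
Q3 = element at index 7 = 77
IQR = 77 - 40 = 37
Final answer: 37


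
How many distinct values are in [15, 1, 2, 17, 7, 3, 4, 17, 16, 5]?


List all unique values:
Distinct values: [1, 2, 3, 4, 5, 7, 15, 16, 17]
Count = 9
Final answer: 9


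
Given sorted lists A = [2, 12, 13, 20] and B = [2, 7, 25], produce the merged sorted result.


List A: [2, 12, 13, 20]
List B: [2, 7, 25]
Repeatedly compare the front elements and take the smaller:
  2 vs 2 -> take 2
  12 vs 2 -> take 2
  12 vs 7 -> take 7
  12 vs 25 -> take 12
  13 vs 25 -> take 13
  20 vs 25 -> take 20
  A is exhausted; append the rest of B: [25]
Final answer: [2, 2, 7, 12, 13, 20, 25]


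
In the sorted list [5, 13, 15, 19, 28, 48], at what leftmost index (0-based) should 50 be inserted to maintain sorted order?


List is sorted: [5, 13, 15, 19, 28, 48]
We need the leftmost position where 50 can be inserted, i.e. the first index whose element is >= 50 (or the end of the list if none is).
Binary search with low=0, high=6 (0-based indices):
  low=0, high=6, mid=3: a[3]=19 < 50, so low = 4
  low=4, high=6, mid=5: a[5]=48 < 50, so low = 6
Now low = high = 6, so the insertion index is 6.
Final answer: 6


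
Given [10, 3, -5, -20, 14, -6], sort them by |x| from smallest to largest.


Compute absolute values:
  |10| = 10
  |3| = 3
  |-5| = 5
  |-20| = 20
  |14| = 14
  |-6| = 6
Absolute values in increasing order: 3 < 5 < 6 < 10 < 14 < 20
Listing the original numbers in that order gives the answer.
Final answer: [3, -5, -6, 10, 14, -20]


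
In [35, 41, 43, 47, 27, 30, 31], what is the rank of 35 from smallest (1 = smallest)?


Sort ascending: [27, 30, 31, 35, 41, 43, 47]
Find 35 in the sorted list.
35 is at position 4 (1-indexed).
Final answer: 4


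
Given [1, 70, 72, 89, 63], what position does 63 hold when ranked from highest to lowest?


Sort descending: [89, 72, 70, 63, 1]
Find 63 in the sorted list.
63 is at position 4.
Final answer: 4


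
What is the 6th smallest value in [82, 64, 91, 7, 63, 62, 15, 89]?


Sort ascending: [7, 15, 62, 63, 64, 82, 89, 91]
The 6th element (1-indexed) is at index 5.
Value = 82
Final answer: 82


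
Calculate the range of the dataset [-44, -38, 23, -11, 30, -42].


Maximum value: 30
Minimum value: -44
Range = 30 - (-44) = 74
Final answer: 74


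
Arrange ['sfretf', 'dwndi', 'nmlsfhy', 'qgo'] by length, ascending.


Compute lengths:
  'sfretf' has length 6
  'dwndi' has length 5
  'nmlsfhy' has length 7
  'qgo' has length 3
Lengths in increasing order: 3 < 5 < 6 < 7
Listing the words in that order gives the answer.
Final answer: ['qgo', 'dwndi', 'sfretf', 'nmlsfhy']


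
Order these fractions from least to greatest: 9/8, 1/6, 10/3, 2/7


Convert to decimal for comparison:
  9/8 = 1.125
  1/6 = 0.1667
  10/3 = 3.3333
  2/7 = 0.2857
Decimals in increasing order: 0.1667 < 0.2857 < 1.125 < 3.3333
Writing each back as its fraction gives the sorted order.
Final answer: 1/6, 2/7, 9/8, 10/3


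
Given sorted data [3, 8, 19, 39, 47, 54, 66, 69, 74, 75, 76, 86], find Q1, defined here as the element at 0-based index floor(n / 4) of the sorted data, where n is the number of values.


The list has n = 12 elements.
Q1 index = floor(12 / 4) = floor(3) = 3
Counting from index 0 in the sorted data, the element at index 3 is 39.
Final answer: 39


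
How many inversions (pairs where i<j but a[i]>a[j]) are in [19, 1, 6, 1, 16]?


For each element, count the later elements that are smaller than it:
  19 (index 0): smaller elements after it = [1, 6, 1, 16] -> 4
  1 (index 1): smaller elements after it = [] -> 0
  6 (index 2): smaller elements after it = [1] -> 1
  1 (index 3): smaller elements after it = [] -> 0
Total inversions = 4 + 0 + 1 + 0 = 5
Final answer: 5


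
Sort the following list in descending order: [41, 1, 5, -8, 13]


Original list: [41, 1, 5, -8, 13]
Repeatedly take the largest remaining element:
  Remaining [41, 1, 5, -8, 13] -> largest is 41
  Remaining [1, 5, -8, 13] -> largest is 13
  Remaining [1, 5, -8] -> largest is 5
  Remaining [1, -8] -> largest is 1
  Remaining [-8] -> largest is -8
Collecting the picks in order gives the descending list.
Final answer: [41, 13, 5, 1, -8]
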